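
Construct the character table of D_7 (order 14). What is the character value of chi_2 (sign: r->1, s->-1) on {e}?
Conjugacy classes: {e} of size 1, {r^1, r^6} of size 2, {r^2, r^5} of size 2, {r^3, r^4} of size 2, {s, sr, ..., sr^6} of size 7.
Character table:
  irrep \ class              {e} (size 1)  {r^1, r^6} (size 2)  {r^2, r^5} (size 2)  {r^3, r^4} (size 2)  {s, sr, ..., sr^6} (size 7)
  chi_1 (triv)               1             1                    1                    1                    1                          
  chi_2 (sign: r->1, s->-1)  1             1                    1                    1                    -1                         
  chi_3 (2d, j=1)            2             2*cos(2*pi/7)        -2*cos(3*pi/7)       -2*cos(pi/7)         0                          
  chi_4 (2d, j=2)            2             -2*cos(3*pi/7)       -2*cos(pi/7)         2*cos(2*pi/7)        0                          
  chi_5 (2d, j=3)            2             -2*cos(pi/7)         2*cos(2*pi/7)        -2*cos(3*pi/7)       0                          

Spot check: chi_2 (sign: r->1, s->-1) on {e} = 1.

Explanation: D_7 has order 2*7 = 14 with 5 conjugacy classes, hence 5 irreducibles. Sum of squared dims 1 + 1 + 4 + 4 + 4 = 14 = |G|. Linear characters come from the abelianisation; the 2-dimensional irreps have character r^k -> 2*cos(2*pi*j*k/7), reflections -> 0.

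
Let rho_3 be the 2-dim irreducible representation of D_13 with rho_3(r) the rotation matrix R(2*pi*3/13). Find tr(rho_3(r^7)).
chi_{rho_3}(r^7) = 2*cos(2*pi*3*7/13) = -2*cos(3*pi/13)

rho_3(r^7) is rotation by angle 2*pi*3*7/13, whose trace is 2*cos(2*pi*3*7/13) = -2*cos(3*pi/13).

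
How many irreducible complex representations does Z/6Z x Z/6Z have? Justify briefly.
36

Why: The number of irreducible complex representations of a finite group equals its number of conjugacy classes. Z/6Z x Z/6Z is abelian of order 36, so every element is its own conjugacy class: 36 classes, so Z/6Z x Z/6Z (order 36) has exactly 36 irreducible complex representations.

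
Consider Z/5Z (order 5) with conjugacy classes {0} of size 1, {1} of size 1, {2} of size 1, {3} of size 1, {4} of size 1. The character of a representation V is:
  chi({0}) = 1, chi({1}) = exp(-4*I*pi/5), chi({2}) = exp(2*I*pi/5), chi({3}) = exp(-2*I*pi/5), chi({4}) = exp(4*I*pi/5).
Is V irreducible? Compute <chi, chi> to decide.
Irreducible: <chi, chi> = 1.

Argument: <chi, chi> = (1/|G|) sum_C |C| * |chi(C)|^2 = (1/5)[1*|1|^2 + 1*|exp(-4*I*pi/5)|^2 + 1*|exp(2*I*pi/5)|^2 + 1*|exp(-2*I*pi/5)|^2 + 1*|exp(4*I*pi/5)|^2]
  = (1/5)[(1) + (1) + (1) + (1) + (1)] = 5/5 = 1.
(Exp terms are combined using exp(i*s)*conj(exp(i*t)) = exp(i*(s-t)), and sums of them are collapsed using the identity that for every m > 1 the m distinct m-th roots of unity sum to 0, e.g. 1 + exp(2*I*pi/3) + exp(-2*I*pi/3) = 0.)
A character is irreducible iff <chi, chi> = 1, so this representation is irreducible.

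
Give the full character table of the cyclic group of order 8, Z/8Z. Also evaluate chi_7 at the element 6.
Character table of Z/8Z (irreps indexed chi_0,...,chi_7 with chi_k(m) = zeta_8^(k*m), zeta_8 = exp(2*pi*i/8)):
  irrep \ class  {0} (size 1)  {1} (size 1)    {2} (size 1)  {3} (size 1)    {4} (size 1)  {5} (size 1)    {6} (size 1)  {7} (size 1)  
  chi_0          1             1               1             1               1             1               1             1             
  chi_1          1             exp(I*pi/4)     I             exp(3*I*pi/4)   -1            exp(-3*I*pi/4)  -I            exp(-I*pi/4)  
  chi_2          1             I               -1            -I              1             I               -1            -I            
  chi_3          1             exp(3*I*pi/4)   -I            exp(I*pi/4)     -1            exp(-I*pi/4)    I             exp(-3*I*pi/4)
  chi_4          1             -1              1             -1              1             -1              1             -1            
  chi_5          1             exp(-3*I*pi/4)  I             exp(-I*pi/4)    -1            exp(I*pi/4)     -I            exp(3*I*pi/4) 
  chi_6          1             -I              -1            I               1             -I              -1            I             
  chi_7          1             exp(-I*pi/4)    -I            exp(-3*I*pi/4)  -1            exp(3*I*pi/4)   I             exp(I*pi/4)   

Spot check: chi_7(6) = zeta_8^(7*6) = zeta_8^42 = I.

Z/8Z is abelian, so all 8 irreducible complex representations are 1-dimensional. They are given by chi_k(m) = zeta_8^(k*m) for k = 0,...,7. Row orthogonality: sum_m chi_k(m) conj(chi_l(m)) = 8 * [k = l].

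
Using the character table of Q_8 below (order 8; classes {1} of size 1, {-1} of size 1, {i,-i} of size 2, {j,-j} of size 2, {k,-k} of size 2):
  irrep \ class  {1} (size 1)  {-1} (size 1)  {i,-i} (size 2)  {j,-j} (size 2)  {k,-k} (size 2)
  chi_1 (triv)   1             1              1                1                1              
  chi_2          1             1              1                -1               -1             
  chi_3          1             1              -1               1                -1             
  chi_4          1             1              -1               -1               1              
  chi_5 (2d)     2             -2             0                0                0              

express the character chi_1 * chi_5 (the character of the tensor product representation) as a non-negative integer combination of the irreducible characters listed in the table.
chi_1 tensor chi_5 = chi_5 (all other irreducibles have multiplicity 0).

Derivation: The character of a tensor product is the pointwise product (chi_1 * chi_5)(C) = chi_1(C) * chi_5(C):
  {1}: (1)*(2), {-1}: (1)*(-2), {i,-i}: (1)*(0), {j,-j}: (1)*(0), {k,-k}: (1)*(0)
so (chi_1 * chi_5) takes values
  {1} -> 2, {-1} -> -2, {i,-i} -> 0, {j,-j} -> 0, {k,-k} -> 0.
Now take the inner product of this character with each irreducible chi from the table, <chi_1*chi_5, chi> = (1/8) sum_C |C| (chi_1*chi_5)(C) conj(chi(C)):
  <chi_1*chi_5, chi_1> = (1/8)[1*(2)*conj(1) + 1*(-2)*conj(1) + 2*(0)*conj(1) + 2*(0)*conj(1) + 2*(0)*conj(1)]
      = (1/8)[(2) + (-2) + (0) + (0) + (0)] = 0/8 = 0
  <chi_1*chi_5, chi_2> = (1/8)[1*(2)*conj(1) + 1*(-2)*conj(1) + 2*(0)*conj(1) + 2*(0)*conj(-1) + 2*(0)*conj(-1)]
      = (1/8)[(2) + (-2) + (0) + (0) + (0)] = 0/8 = 0
  <chi_1*chi_5, chi_3> = (1/8)[1*(2)*conj(1) + 1*(-2)*conj(1) + 2*(0)*conj(-1) + 2*(0)*conj(1) + 2*(0)*conj(-1)]
      = (1/8)[(2) + (-2) + (0) + (0) + (0)] = 0/8 = 0
  <chi_1*chi_5, chi_4> = (1/8)[1*(2)*conj(1) + 1*(-2)*conj(1) + 2*(0)*conj(-1) + 2*(0)*conj(-1) + 2*(0)*conj(1)]
      = (1/8)[(2) + (-2) + (0) + (0) + (0)] = 0/8 = 0
  <chi_1*chi_5, chi_5> = (1/8)[1*(2)*conj(2) + 1*(-2)*conj(-2) + 2*(0)*conj(0) + 2*(0)*conj(0) + 2*(0)*conj(0)]
      = (1/8)[(4) + (4) + (0) + (0) + (0)] = 8/8 = 1
Hence the multiplicities are chi_5: 1. Dimension check: dim(chi_1)*dim(chi_5) = 1*2 = 2 and sum (mult * dim) = 1*2 = 2.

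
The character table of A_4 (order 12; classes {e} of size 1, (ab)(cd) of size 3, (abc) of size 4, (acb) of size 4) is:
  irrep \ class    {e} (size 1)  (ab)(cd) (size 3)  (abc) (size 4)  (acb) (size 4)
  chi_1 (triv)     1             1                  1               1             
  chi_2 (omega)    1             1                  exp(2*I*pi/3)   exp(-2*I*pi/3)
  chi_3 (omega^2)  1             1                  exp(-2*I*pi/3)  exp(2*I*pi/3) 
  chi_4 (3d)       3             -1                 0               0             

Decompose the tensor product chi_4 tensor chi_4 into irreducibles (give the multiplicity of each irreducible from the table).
chi_4 tensor chi_4 = chi_1 + chi_2 + chi_3 + 2*chi_4 (all other irreducibles have multiplicity 0).

Derivation: The character of a tensor product is the pointwise product (chi_4 * chi_4)(C) = chi_4(C) * chi_4(C):
  {e}: (3)*(3), (ab)(cd): (-1)*(-1), (abc): (0)*(0), (acb): (0)*(0)
so (chi_4 * chi_4) takes values
  {e} -> 9, (ab)(cd) -> 1, (abc) -> 0, (acb) -> 0.
Now take the inner product of this character with each irreducible chi from the table, <chi_4*chi_4, chi> = (1/12) sum_C |C| (chi_4*chi_4)(C) conj(chi(C)):
  <chi_4*chi_4, chi_1> = (1/12)[1*(9)*conj(1) + 3*(1)*conj(1) + 4*(0)*conj(1) + 4*(0)*conj(1)]
      = (1/12)[(9) + (3) + (0) + (0)] = 12/12 = 1
  <chi_4*chi_4, chi_2> = (1/12)[1*(9)*conj(1) + 3*(1)*conj(1) + 4*(0)*conj(exp(2*I*pi/3)) + 4*(0)*conj(exp(-2*I*pi/3))]
      = (1/12)[(9) + (3) + (0) + (0)] = 12/12 = 1
  <chi_4*chi_4, chi_3> = (1/12)[1*(9)*conj(1) + 3*(1)*conj(1) + 4*(0)*conj(exp(-2*I*pi/3)) + 4*(0)*conj(exp(2*I*pi/3))]
      = (1/12)[(9) + (3) + (0) + (0)] = 12/12 = 1
  <chi_4*chi_4, chi_4> = (1/12)[1*(9)*conj(3) + 3*(1)*conj(-1) + 4*(0)*conj(0) + 4*(0)*conj(0)]
      = (1/12)[(27) + (-3) + (0) + (0)] = 24/12 = 2
(Exp terms are combined using exp(i*s)*conj(exp(i*t)) = exp(i*(s-t)), and sums of them are collapsed using the identity that for every m > 1 the m distinct m-th roots of unity sum to 0, e.g. 1 + exp(2*I*pi/3) + exp(-2*I*pi/3) = 0.)
Hence the multiplicities are chi_1: 1, chi_2: 1, chi_3: 1, chi_4: 2. Dimension check: dim(chi_4)*dim(chi_4) = 3*3 = 9 and sum (mult * dim) = 1*1 + 1*1 + 1*1 + 2*3 = 9.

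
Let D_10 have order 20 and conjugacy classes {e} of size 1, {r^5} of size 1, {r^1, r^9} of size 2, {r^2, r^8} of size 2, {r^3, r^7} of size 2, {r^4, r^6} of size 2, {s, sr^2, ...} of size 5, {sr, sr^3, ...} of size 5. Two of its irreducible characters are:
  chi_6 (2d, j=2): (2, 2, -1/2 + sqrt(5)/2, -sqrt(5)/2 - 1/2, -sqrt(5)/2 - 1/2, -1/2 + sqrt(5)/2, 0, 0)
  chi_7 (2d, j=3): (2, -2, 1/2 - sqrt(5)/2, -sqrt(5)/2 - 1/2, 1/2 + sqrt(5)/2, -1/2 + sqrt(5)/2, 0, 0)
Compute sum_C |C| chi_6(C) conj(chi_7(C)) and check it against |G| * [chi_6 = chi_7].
Sum = 0; so <chi_6, chi_7> = 0 (distinct irreducibles are orthogonal).

Compute term by term over conjugacy classes (|C| * chi_6(C) * conj(chi_7(C))):
  1*(2)*conj(2) + 1*(2)*conj(-2) + 2*(-1/2 + sqrt(5)/2)*conj(1/2 - sqrt(5)/2) + 2*(-sqrt(5)/2 - 1/2)*conj(-sqrt(5)/2 - 1/2) + 2*(-sqrt(5)/2 - 1/2)*conj(1/2 + sqrt(5)/2) + 2*(-1/2 + sqrt(5)/2)*conj(-1/2 + sqrt(5)/2) + 5*(0)*conj(0) + 5*(0)*conj(0)
  = (4) + (-4) + (-3 + sqrt(5)) + (sqrt(5) + 3) + (-3 - sqrt(5)) + (3 - sqrt(5)) + (0) + (0)
  = 0.
Dividing by |G| = 20 gives 0/20 = 0, matching the row-orthogonality relation <chi_6, chi_7> = [chi_6 = chi_7].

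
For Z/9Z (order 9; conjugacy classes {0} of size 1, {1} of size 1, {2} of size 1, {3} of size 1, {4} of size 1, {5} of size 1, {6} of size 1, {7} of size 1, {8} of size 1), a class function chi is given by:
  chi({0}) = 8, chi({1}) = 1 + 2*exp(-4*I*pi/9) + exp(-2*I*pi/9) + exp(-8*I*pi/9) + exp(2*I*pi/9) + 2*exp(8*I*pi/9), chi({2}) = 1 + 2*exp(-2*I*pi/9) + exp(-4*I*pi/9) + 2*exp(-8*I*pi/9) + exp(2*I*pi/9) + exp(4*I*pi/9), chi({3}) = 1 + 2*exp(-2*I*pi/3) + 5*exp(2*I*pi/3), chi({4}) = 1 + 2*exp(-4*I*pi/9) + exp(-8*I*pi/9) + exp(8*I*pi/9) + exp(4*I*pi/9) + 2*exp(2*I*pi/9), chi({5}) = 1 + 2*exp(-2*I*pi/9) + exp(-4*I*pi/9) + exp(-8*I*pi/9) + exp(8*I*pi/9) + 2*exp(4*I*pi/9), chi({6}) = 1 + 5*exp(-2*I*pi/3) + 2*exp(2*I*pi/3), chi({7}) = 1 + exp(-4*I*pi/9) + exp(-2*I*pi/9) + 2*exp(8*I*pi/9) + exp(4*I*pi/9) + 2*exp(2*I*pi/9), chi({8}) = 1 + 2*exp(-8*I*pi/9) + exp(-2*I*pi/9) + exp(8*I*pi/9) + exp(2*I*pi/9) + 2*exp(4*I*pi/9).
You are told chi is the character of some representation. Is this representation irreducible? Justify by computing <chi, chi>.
Not irreducible (reducible): <chi, chi> = 12 > 1.

Details: <chi, chi> = (1/|G|) sum_C |C| * |chi(C)|^2 = (1/9)[1*|8|^2 + 1*|1 + 2*exp(-4*I*pi/9) + exp(-2*I*pi/9) + exp(-8*I*pi/9) + exp(2*I*pi/9) + 2*exp(8*I*pi/9)|^2 + 1*|1 + 2*exp(-2*I*pi/9) + exp(-4*I*pi/9) + 2*exp(-8*I*pi/9) + exp(2*I*pi/9) + exp(4*I*pi/9)|^2 + 1*|1 + 2*exp(-2*I*pi/3) + 5*exp(2*I*pi/3)|^2 + 1*|1 + 2*exp(-4*I*pi/9) + exp(-8*I*pi/9) + exp(8*I*pi/9) + exp(4*I*pi/9) + 2*exp(2*I*pi/9)|^2 + 1*|1 + 2*exp(-2*I*pi/9) + exp(-4*I*pi/9) + exp(-8*I*pi/9) + exp(8*I*pi/9) + 2*exp(4*I*pi/9)|^2 + 1*|1 + 5*exp(-2*I*pi/3) + 2*exp(2*I*pi/3)|^2 + 1*|1 + exp(-4*I*pi/9) + exp(-2*I*pi/9) + 2*exp(8*I*pi/9) + exp(4*I*pi/9) + 2*exp(2*I*pi/9)|^2 + 1*|1 + 2*exp(-8*I*pi/9) + exp(-2*I*pi/9) + exp(8*I*pi/9) + exp(2*I*pi/9) + 2*exp(4*I*pi/9)|^2]
  = (1/9)[(64) + (12 + 9*exp(-2*I*pi/3) + 5*exp(-4*I*pi/9) + 6*exp(-2*I*pi/9) + 6*exp(-8*I*pi/9) + 6*exp(8*I*pi/9) + 6*exp(2*I*pi/9) + 5*exp(4*I*pi/9) + 9*exp(2*I*pi/3)) + (12 + 9*exp(-2*I*pi/3) + 6*exp(-4*I*pi/9) + 6*exp(-2*I*pi/9) + 5*exp(-8*I*pi/9) + 5*exp(8*I*pi/9) + 6*exp(2*I*pi/9) + 6*exp(4*I*pi/9) + 9*exp(2*I*pi/3)) + (13) + (12 + 9*exp(-2*I*pi/3) + 6*exp(-4*I*pi/9) + 5*exp(-2*I*pi/9) + 6*exp(-8*I*pi/9) + 6*exp(8*I*pi/9) + 5*exp(2*I*pi/9) + 6*exp(4*I*pi/9) + 9*exp(2*I*pi/3)) + (12 + 9*exp(-2*I*pi/3) + 6*exp(-4*I*pi/9) + 5*exp(-2*I*pi/9) + 6*exp(-8*I*pi/9) + 6*exp(8*I*pi/9) + 5*exp(2*I*pi/9) + 6*exp(4*I*pi/9) + 9*exp(2*I*pi/3)) + (13) + (12 + 9*exp(-2*I*pi/3) + 6*exp(-4*I*pi/9) + 6*exp(-2*I*pi/9) + 5*exp(-8*I*pi/9) + 5*exp(8*I*pi/9) + 6*exp(2*I*pi/9) + 6*exp(4*I*pi/9) + 9*exp(2*I*pi/3)) + (12 + 9*exp(-2*I*pi/3) + 5*exp(-4*I*pi/9) + 6*exp(-2*I*pi/9) + 6*exp(-8*I*pi/9) + 6*exp(8*I*pi/9) + 6*exp(2*I*pi/9) + 5*exp(4*I*pi/9) + 9*exp(2*I*pi/3))] = 108/9 = 12.
(Exp terms are combined using exp(i*s)*conj(exp(i*t)) = exp(i*(s-t)), and sums of them are collapsed using the identity that for every m > 1 the m distinct m-th roots of unity sum to 0, e.g. 1 + exp(2*I*pi/3) + exp(-2*I*pi/3) = 0.)
A character is irreducible iff <chi, chi> = 1, so this representation is reducible.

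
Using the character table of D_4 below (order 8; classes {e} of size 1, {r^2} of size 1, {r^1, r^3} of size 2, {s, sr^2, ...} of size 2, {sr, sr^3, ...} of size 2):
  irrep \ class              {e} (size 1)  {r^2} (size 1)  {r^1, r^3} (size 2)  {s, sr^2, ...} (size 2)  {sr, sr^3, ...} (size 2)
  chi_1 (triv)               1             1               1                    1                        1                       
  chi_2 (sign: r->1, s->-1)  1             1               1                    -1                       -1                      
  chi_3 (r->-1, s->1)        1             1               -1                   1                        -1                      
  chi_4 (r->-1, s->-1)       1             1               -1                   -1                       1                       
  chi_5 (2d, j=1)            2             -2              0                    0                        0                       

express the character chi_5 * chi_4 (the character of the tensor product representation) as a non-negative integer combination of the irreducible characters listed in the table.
chi_5 tensor chi_4 = chi_5 (all other irreducibles have multiplicity 0).

Solution. The character of a tensor product is the pointwise product (chi_5 * chi_4)(C) = chi_5(C) * chi_4(C):
  {e}: (2)*(1), {r^2}: (-2)*(1), {r^1, r^3}: (0)*(-1), {s, sr^2, ...}: (0)*(-1), {sr, sr^3, ...}: (0)*(1)
so (chi_5 * chi_4) takes values
  {e} -> 2, {r^2} -> -2, {r^1, r^3} -> 0, {s, sr^2, ...} -> 0, {sr, sr^3, ...} -> 0.
Now take the inner product of this character with each irreducible chi from the table, <chi_5*chi_4, chi> = (1/8) sum_C |C| (chi_5*chi_4)(C) conj(chi(C)):
  <chi_5*chi_4, chi_1> = (1/8)[1*(2)*conj(1) + 1*(-2)*conj(1) + 2*(0)*conj(1) + 2*(0)*conj(1) + 2*(0)*conj(1)]
      = (1/8)[(2) + (-2) + (0) + (0) + (0)] = 0/8 = 0
  <chi_5*chi_4, chi_2> = (1/8)[1*(2)*conj(1) + 1*(-2)*conj(1) + 2*(0)*conj(1) + 2*(0)*conj(-1) + 2*(0)*conj(-1)]
      = (1/8)[(2) + (-2) + (0) + (0) + (0)] = 0/8 = 0
  <chi_5*chi_4, chi_3> = (1/8)[1*(2)*conj(1) + 1*(-2)*conj(1) + 2*(0)*conj(-1) + 2*(0)*conj(1) + 2*(0)*conj(-1)]
      = (1/8)[(2) + (-2) + (0) + (0) + (0)] = 0/8 = 0
  <chi_5*chi_4, chi_4> = (1/8)[1*(2)*conj(1) + 1*(-2)*conj(1) + 2*(0)*conj(-1) + 2*(0)*conj(-1) + 2*(0)*conj(1)]
      = (1/8)[(2) + (-2) + (0) + (0) + (0)] = 0/8 = 0
  <chi_5*chi_4, chi_5> = (1/8)[1*(2)*conj(2) + 1*(-2)*conj(-2) + 2*(0)*conj(0) + 2*(0)*conj(0) + 2*(0)*conj(0)]
      = (1/8)[(4) + (4) + (0) + (0) + (0)] = 8/8 = 1
Hence the multiplicities are chi_5: 1. Dimension check: dim(chi_5)*dim(chi_4) = 2*1 = 2 and sum (mult * dim) = 1*2 = 2.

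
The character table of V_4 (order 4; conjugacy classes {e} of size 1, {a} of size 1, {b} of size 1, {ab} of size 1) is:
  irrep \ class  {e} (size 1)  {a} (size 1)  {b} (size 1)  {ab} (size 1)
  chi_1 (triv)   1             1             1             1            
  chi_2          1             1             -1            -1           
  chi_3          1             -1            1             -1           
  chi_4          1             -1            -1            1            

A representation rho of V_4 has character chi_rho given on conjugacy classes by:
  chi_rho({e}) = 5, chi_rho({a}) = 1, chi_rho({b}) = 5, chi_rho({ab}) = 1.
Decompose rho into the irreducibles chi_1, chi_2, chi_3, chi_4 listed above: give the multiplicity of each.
Multiplicities: chi_1: 3, chi_2: 0, chi_3: 2, chi_4: 0.

Details: Use <chi_rho, chi> = (1/|G|) sum_C |C| * chi_rho(C) * conj(chi(C)) with |G| = 4 for each irreducible chi in the table:
  <chi_rho, chi_1> = (1/4)[1*(5)*conj(1) + 1*(1)*conj(1) + 1*(5)*conj(1) + 1*(1)*conj(1)]
      = (1/4)[(5) + (1) + (5) + (1)] = 12/4 = 3
  <chi_rho, chi_2> = (1/4)[1*(5)*conj(1) + 1*(1)*conj(1) + 1*(5)*conj(-1) + 1*(1)*conj(-1)]
      = (1/4)[(5) + (1) + (-5) + (-1)] = 0/4 = 0
  <chi_rho, chi_3> = (1/4)[1*(5)*conj(1) + 1*(1)*conj(-1) + 1*(5)*conj(1) + 1*(1)*conj(-1)]
      = (1/4)[(5) + (-1) + (5) + (-1)] = 8/4 = 2
  <chi_rho, chi_4> = (1/4)[1*(5)*conj(1) + 1*(1)*conj(-1) + 1*(5)*conj(-1) + 1*(1)*conj(1)]
      = (1/4)[(5) + (-1) + (-5) + (1)] = 0/4 = 0
Dimension check: dim(rho) = sum (mult * dim) = 3*1 + 0*1 + 2*1 + 0*1 = 5 = chi_rho(e) = 5.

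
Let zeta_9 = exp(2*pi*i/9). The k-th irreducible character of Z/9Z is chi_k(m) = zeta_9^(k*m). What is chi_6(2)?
chi_6(2) = zeta_9^12 = exp(2*I*pi/3)

Proof sketch: chi_6(2) = zeta_9^(6*2) = zeta_9^12. Since zeta_9^9 = 1, this equals zeta_9^3 = exp(2*pi*i*3/9) = exp(2*I*pi/3).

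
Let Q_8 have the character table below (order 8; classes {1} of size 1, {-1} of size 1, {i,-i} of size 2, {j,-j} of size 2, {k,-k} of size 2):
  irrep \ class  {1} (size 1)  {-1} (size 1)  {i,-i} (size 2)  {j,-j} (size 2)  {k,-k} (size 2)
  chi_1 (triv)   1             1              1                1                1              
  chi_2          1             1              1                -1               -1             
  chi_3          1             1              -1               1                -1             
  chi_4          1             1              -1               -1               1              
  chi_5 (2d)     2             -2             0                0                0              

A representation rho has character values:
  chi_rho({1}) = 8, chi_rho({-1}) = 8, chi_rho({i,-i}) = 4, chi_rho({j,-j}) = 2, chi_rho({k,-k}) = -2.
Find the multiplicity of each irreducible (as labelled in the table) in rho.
Multiplicities: chi_1: 3, chi_2: 3, chi_3: 2, chi_4: 0, chi_5: 0.

Proof sketch: Use <chi_rho, chi> = (1/|G|) sum_C |C| * chi_rho(C) * conj(chi(C)) with |G| = 8 for each irreducible chi in the table:
  <chi_rho, chi_1> = (1/8)[1*(8)*conj(1) + 1*(8)*conj(1) + 2*(4)*conj(1) + 2*(2)*conj(1) + 2*(-2)*conj(1)]
      = (1/8)[(8) + (8) + (8) + (4) + (-4)] = 24/8 = 3
  <chi_rho, chi_2> = (1/8)[1*(8)*conj(1) + 1*(8)*conj(1) + 2*(4)*conj(1) + 2*(2)*conj(-1) + 2*(-2)*conj(-1)]
      = (1/8)[(8) + (8) + (8) + (-4) + (4)] = 24/8 = 3
  <chi_rho, chi_3> = (1/8)[1*(8)*conj(1) + 1*(8)*conj(1) + 2*(4)*conj(-1) + 2*(2)*conj(1) + 2*(-2)*conj(-1)]
      = (1/8)[(8) + (8) + (-8) + (4) + (4)] = 16/8 = 2
  <chi_rho, chi_4> = (1/8)[1*(8)*conj(1) + 1*(8)*conj(1) + 2*(4)*conj(-1) + 2*(2)*conj(-1) + 2*(-2)*conj(1)]
      = (1/8)[(8) + (8) + (-8) + (-4) + (-4)] = 0/8 = 0
  <chi_rho, chi_5> = (1/8)[1*(8)*conj(2) + 1*(8)*conj(-2) + 2*(4)*conj(0) + 2*(2)*conj(0) + 2*(-2)*conj(0)]
      = (1/8)[(16) + (-16) + (0) + (0) + (0)] = 0/8 = 0
Dimension check: dim(rho) = sum (mult * dim) = 3*1 + 3*1 + 2*1 + 0*1 + 0*2 = 8 = chi_rho(e) = 8.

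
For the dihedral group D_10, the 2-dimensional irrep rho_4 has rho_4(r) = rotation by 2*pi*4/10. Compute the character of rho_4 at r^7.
chi_{rho_4}(r^7) = 2*cos(2*pi*4*7/10) = -1/2 + sqrt(5)/2

Solution. rho_4(r^7) is rotation by angle 2*pi*4*7/10, whose trace is 2*cos(2*pi*4*7/10) = -1/2 + sqrt(5)/2.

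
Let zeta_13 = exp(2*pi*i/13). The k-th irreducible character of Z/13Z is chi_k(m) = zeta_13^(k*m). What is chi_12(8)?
chi_12(8) = zeta_13^96 = exp(10*I*pi/13)

Working: chi_12(8) = zeta_13^(12*8) = zeta_13^96. Since zeta_13^13 = 1, this equals zeta_13^5 = exp(2*pi*i*5/13) = exp(10*I*pi/13).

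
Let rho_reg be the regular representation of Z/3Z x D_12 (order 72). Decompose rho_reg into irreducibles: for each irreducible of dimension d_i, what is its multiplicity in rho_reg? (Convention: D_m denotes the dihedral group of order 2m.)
Each irreducible V_i of dimension d_i appears with multiplicity d_i, i.e. rho_reg = (direct sum over all irreducibles V_i) d_i V_i. The irreducible dimensions for Z/3Z x D_12 are 1, 1, 1, 1, 1, 1, 1, 1, 1, 1, 1, 1, 2, 2, 2, 2, 2, 2, 2, 2, 2, 2, 2, 2, 2, 2, 2: 12 irreducibles of dimension 1, each with multiplicity 1; 15 irreducibles of dimension 2, each with multiplicity 2. Total dimension 12*1*1 + 15*2*2 = 72 = |G|.

Justification: General theorem: in the regular representation of a finite group G, each irreducible appears with multiplicity equal to its dimension. Check: dim(rho_reg) = sum d_i^2 = 1 + 1 + 1 + 1 + 1 + 1 + 1 + 1 + 1 + 1 + 1 + 1 + 4 + 4 + 4 + 4 + 4 + 4 + 4 + 4 + 4 + 4 + 4 + 4 + 4 + 4 + 4 = 72 = |G|.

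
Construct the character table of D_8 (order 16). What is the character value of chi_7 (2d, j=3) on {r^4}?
Conjugacy classes: {e} of size 1, {r^4} of size 1, {r^1, r^7} of size 2, {r^2, r^6} of size 2, {r^3, r^5} of size 2, {s, sr^2, ...} of size 4, {sr, sr^3, ...} of size 4.
Character table:
  irrep \ class              {e} (size 1)  {r^4} (size 1)  {r^1, r^7} (size 2)  {r^2, r^6} (size 2)  {r^3, r^5} (size 2)  {s, sr^2, ...} (size 4)  {sr, sr^3, ...} (size 4)
  chi_1 (triv)               1             1               1                    1                    1                    1                        1                       
  chi_2 (sign: r->1, s->-1)  1             1               1                    1                    1                    -1                       -1                      
  chi_3 (r->-1, s->1)        1             1               -1                   1                    -1                   1                        -1                      
  chi_4 (r->-1, s->-1)       1             1               -1                   1                    -1                   -1                       1                       
  chi_5 (2d, j=1)            2             -2              sqrt(2)              0                    -sqrt(2)             0                        0                       
  chi_6 (2d, j=2)            2             2               0                    -2                   0                    0                        0                       
  chi_7 (2d, j=3)            2             -2              -sqrt(2)             0                    sqrt(2)              0                        0                       

Spot check: chi_7 (2d, j=3) on {r^4} = -2.

D_8 has order 2*8 = 16 with 7 conjugacy classes, hence 7 irreducibles. Sum of squared dims 1 + 1 + 1 + 1 + 4 + 4 + 4 = 16 = |G|. Linear characters come from the abelianisation; the 2-dimensional irreps have character r^k -> 2*cos(2*pi*j*k/8), reflections -> 0.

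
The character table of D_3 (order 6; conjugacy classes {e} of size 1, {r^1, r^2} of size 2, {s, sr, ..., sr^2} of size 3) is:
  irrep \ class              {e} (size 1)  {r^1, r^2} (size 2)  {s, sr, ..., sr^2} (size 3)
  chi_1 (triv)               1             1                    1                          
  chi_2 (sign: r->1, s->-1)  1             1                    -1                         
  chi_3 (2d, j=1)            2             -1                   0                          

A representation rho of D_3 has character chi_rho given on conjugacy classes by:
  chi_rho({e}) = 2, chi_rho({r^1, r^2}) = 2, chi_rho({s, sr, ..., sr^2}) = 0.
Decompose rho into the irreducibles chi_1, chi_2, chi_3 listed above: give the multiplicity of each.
Multiplicities: chi_1: 1, chi_2: 1, chi_3: 0.

Proof sketch: Use <chi_rho, chi> = (1/|G|) sum_C |C| * chi_rho(C) * conj(chi(C)) with |G| = 6 for each irreducible chi in the table:
  <chi_rho, chi_1> = (1/6)[1*(2)*conj(1) + 2*(2)*conj(1) + 3*(0)*conj(1)]
      = (1/6)[(2) + (4) + (0)] = 6/6 = 1
  <chi_rho, chi_2> = (1/6)[1*(2)*conj(1) + 2*(2)*conj(1) + 3*(0)*conj(-1)]
      = (1/6)[(2) + (4) + (0)] = 6/6 = 1
  <chi_rho, chi_3> = (1/6)[1*(2)*conj(2) + 2*(2)*conj(-1) + 3*(0)*conj(0)]
      = (1/6)[(4) + (-4) + (0)] = 0/6 = 0
Dimension check: dim(rho) = sum (mult * dim) = 1*1 + 1*1 + 0*2 = 2 = chi_rho(e) = 2.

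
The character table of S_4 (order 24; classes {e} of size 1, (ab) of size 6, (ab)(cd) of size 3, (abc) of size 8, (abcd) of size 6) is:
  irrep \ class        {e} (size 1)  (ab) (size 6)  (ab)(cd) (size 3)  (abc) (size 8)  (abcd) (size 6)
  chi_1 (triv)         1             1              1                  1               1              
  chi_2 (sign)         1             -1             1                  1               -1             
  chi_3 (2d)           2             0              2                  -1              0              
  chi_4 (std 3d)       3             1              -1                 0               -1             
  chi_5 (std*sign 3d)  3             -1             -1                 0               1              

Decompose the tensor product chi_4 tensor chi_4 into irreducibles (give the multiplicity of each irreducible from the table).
chi_4 tensor chi_4 = chi_1 + chi_3 + chi_4 + chi_5 (all other irreducibles have multiplicity 0).

Details: The character of a tensor product is the pointwise product (chi_4 * chi_4)(C) = chi_4(C) * chi_4(C):
  {e}: (3)*(3), (ab): (1)*(1), (ab)(cd): (-1)*(-1), (abc): (0)*(0), (abcd): (-1)*(-1)
so (chi_4 * chi_4) takes values
  {e} -> 9, (ab) -> 1, (ab)(cd) -> 1, (abc) -> 0, (abcd) -> 1.
Now take the inner product of this character with each irreducible chi from the table, <chi_4*chi_4, chi> = (1/24) sum_C |C| (chi_4*chi_4)(C) conj(chi(C)):
  <chi_4*chi_4, chi_1> = (1/24)[1*(9)*conj(1) + 6*(1)*conj(1) + 3*(1)*conj(1) + 8*(0)*conj(1) + 6*(1)*conj(1)]
      = (1/24)[(9) + (6) + (3) + (0) + (6)] = 24/24 = 1
  <chi_4*chi_4, chi_2> = (1/24)[1*(9)*conj(1) + 6*(1)*conj(-1) + 3*(1)*conj(1) + 8*(0)*conj(1) + 6*(1)*conj(-1)]
      = (1/24)[(9) + (-6) + (3) + (0) + (-6)] = 0/24 = 0
  <chi_4*chi_4, chi_3> = (1/24)[1*(9)*conj(2) + 6*(1)*conj(0) + 3*(1)*conj(2) + 8*(0)*conj(-1) + 6*(1)*conj(0)]
      = (1/24)[(18) + (0) + (6) + (0) + (0)] = 24/24 = 1
  <chi_4*chi_4, chi_4> = (1/24)[1*(9)*conj(3) + 6*(1)*conj(1) + 3*(1)*conj(-1) + 8*(0)*conj(0) + 6*(1)*conj(-1)]
      = (1/24)[(27) + (6) + (-3) + (0) + (-6)] = 24/24 = 1
  <chi_4*chi_4, chi_5> = (1/24)[1*(9)*conj(3) + 6*(1)*conj(-1) + 3*(1)*conj(-1) + 8*(0)*conj(0) + 6*(1)*conj(1)]
      = (1/24)[(27) + (-6) + (-3) + (0) + (6)] = 24/24 = 1
Hence the multiplicities are chi_1: 1, chi_3: 1, chi_4: 1, chi_5: 1. Dimension check: dim(chi_4)*dim(chi_4) = 3*3 = 9 and sum (mult * dim) = 1*1 + 1*2 + 1*3 + 1*3 = 9.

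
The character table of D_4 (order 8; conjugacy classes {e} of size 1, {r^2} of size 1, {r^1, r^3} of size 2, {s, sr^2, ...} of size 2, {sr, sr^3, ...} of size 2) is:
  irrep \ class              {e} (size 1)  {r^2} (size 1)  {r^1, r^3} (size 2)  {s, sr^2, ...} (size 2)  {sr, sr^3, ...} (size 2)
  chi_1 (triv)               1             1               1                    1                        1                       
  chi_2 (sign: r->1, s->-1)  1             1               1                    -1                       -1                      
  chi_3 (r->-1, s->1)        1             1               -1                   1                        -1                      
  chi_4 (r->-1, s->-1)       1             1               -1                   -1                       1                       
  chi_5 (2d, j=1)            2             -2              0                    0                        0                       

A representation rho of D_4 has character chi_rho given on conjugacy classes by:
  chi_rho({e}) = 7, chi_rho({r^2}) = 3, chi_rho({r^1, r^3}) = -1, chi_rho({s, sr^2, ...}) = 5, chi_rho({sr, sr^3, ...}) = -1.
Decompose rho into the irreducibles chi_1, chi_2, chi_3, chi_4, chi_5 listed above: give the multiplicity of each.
Multiplicities: chi_1: 2, chi_2: 0, chi_3: 3, chi_4: 0, chi_5: 1.

Details: Use <chi_rho, chi> = (1/|G|) sum_C |C| * chi_rho(C) * conj(chi(C)) with |G| = 8 for each irreducible chi in the table:
  <chi_rho, chi_1> = (1/8)[1*(7)*conj(1) + 1*(3)*conj(1) + 2*(-1)*conj(1) + 2*(5)*conj(1) + 2*(-1)*conj(1)]
      = (1/8)[(7) + (3) + (-2) + (10) + (-2)] = 16/8 = 2
  <chi_rho, chi_2> = (1/8)[1*(7)*conj(1) + 1*(3)*conj(1) + 2*(-1)*conj(1) + 2*(5)*conj(-1) + 2*(-1)*conj(-1)]
      = (1/8)[(7) + (3) + (-2) + (-10) + (2)] = 0/8 = 0
  <chi_rho, chi_3> = (1/8)[1*(7)*conj(1) + 1*(3)*conj(1) + 2*(-1)*conj(-1) + 2*(5)*conj(1) + 2*(-1)*conj(-1)]
      = (1/8)[(7) + (3) + (2) + (10) + (2)] = 24/8 = 3
  <chi_rho, chi_4> = (1/8)[1*(7)*conj(1) + 1*(3)*conj(1) + 2*(-1)*conj(-1) + 2*(5)*conj(-1) + 2*(-1)*conj(1)]
      = (1/8)[(7) + (3) + (2) + (-10) + (-2)] = 0/8 = 0
  <chi_rho, chi_5> = (1/8)[1*(7)*conj(2) + 1*(3)*conj(-2) + 2*(-1)*conj(0) + 2*(5)*conj(0) + 2*(-1)*conj(0)]
      = (1/8)[(14) + (-6) + (0) + (0) + (0)] = 8/8 = 1
Dimension check: dim(rho) = sum (mult * dim) = 2*1 + 0*1 + 3*1 + 0*1 + 1*2 = 7 = chi_rho(e) = 7.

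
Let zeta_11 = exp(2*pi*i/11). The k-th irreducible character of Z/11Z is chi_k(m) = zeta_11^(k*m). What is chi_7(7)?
chi_7(7) = zeta_11^49 = exp(10*I*pi/11)

chi_7(7) = zeta_11^(7*7) = zeta_11^49. Since zeta_11^11 = 1, this equals zeta_11^5 = exp(2*pi*i*5/11) = exp(10*I*pi/11).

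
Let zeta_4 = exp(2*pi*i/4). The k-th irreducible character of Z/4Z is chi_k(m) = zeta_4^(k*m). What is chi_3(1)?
chi_3(1) = zeta_4^3 = -I

chi_3(1) = zeta_4^(3*1) = zeta_4^3. Since zeta_4^4 = 1, this equals zeta_4^3 = exp(2*pi*i*3/4) = -I.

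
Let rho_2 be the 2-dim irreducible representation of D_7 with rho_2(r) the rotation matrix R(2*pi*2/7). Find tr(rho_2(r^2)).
chi_{rho_2}(r^2) = 2*cos(2*pi*2*2/7) = -2*cos(pi/7)

Solution. rho_2(r^2) is rotation by angle 2*pi*2*2/7, whose trace is 2*cos(2*pi*2*2/7) = -2*cos(pi/7).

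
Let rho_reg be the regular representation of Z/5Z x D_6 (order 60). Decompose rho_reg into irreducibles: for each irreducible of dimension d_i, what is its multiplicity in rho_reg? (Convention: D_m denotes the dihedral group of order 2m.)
Each irreducible V_i of dimension d_i appears with multiplicity d_i, i.e. rho_reg = (direct sum over all irreducibles V_i) d_i V_i. The irreducible dimensions for Z/5Z x D_6 are 1, 1, 1, 1, 1, 1, 1, 1, 1, 1, 1, 1, 1, 1, 1, 1, 1, 1, 1, 1, 2, 2, 2, 2, 2, 2, 2, 2, 2, 2: 20 irreducibles of dimension 1, each with multiplicity 1; 10 irreducibles of dimension 2, each with multiplicity 2. Total dimension 20*1*1 + 10*2*2 = 60 = |G|.

Why: General theorem: in the regular representation of a finite group G, each irreducible appears with multiplicity equal to its dimension. Check: dim(rho_reg) = sum d_i^2 = 1 + 1 + 1 + 1 + 1 + 1 + 1 + 1 + 1 + 1 + 1 + 1 + 1 + 1 + 1 + 1 + 1 + 1 + 1 + 1 + 4 + 4 + 4 + 4 + 4 + 4 + 4 + 4 + 4 + 4 = 60 = |G|.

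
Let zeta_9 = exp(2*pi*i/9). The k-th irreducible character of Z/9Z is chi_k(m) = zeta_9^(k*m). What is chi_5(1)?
chi_5(1) = zeta_9^5 = exp(-8*I*pi/9)

Working: chi_5(1) = zeta_9^(5*1) = zeta_9^5. Since zeta_9^9 = 1, this equals zeta_9^5 = exp(2*pi*i*5/9) = exp(-8*I*pi/9).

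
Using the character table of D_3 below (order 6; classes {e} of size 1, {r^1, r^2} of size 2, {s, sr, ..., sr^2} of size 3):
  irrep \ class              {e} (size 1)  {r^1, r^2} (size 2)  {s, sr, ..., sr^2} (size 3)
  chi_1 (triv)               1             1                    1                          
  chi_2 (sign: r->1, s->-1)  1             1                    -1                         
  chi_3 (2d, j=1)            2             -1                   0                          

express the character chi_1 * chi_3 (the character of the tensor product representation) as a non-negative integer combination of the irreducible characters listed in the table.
chi_1 tensor chi_3 = chi_3 (all other irreducibles have multiplicity 0).

Working: The character of a tensor product is the pointwise product (chi_1 * chi_3)(C) = chi_1(C) * chi_3(C):
  {e}: (1)*(2), {r^1, r^2}: (1)*(-1), {s, sr, ..., sr^2}: (1)*(0)
so (chi_1 * chi_3) takes values
  {e} -> 2, {r^1, r^2} -> -1, {s, sr, ..., sr^2} -> 0.
Now take the inner product of this character with each irreducible chi from the table, <chi_1*chi_3, chi> = (1/6) sum_C |C| (chi_1*chi_3)(C) conj(chi(C)):
  <chi_1*chi_3, chi_1> = (1/6)[1*(2)*conj(1) + 2*(-1)*conj(1) + 3*(0)*conj(1)]
      = (1/6)[(2) + (-2) + (0)] = 0/6 = 0
  <chi_1*chi_3, chi_2> = (1/6)[1*(2)*conj(1) + 2*(-1)*conj(1) + 3*(0)*conj(-1)]
      = (1/6)[(2) + (-2) + (0)] = 0/6 = 0
  <chi_1*chi_3, chi_3> = (1/6)[1*(2)*conj(2) + 2*(-1)*conj(-1) + 3*(0)*conj(0)]
      = (1/6)[(4) + (2) + (0)] = 6/6 = 1
Hence the multiplicities are chi_3: 1. Dimension check: dim(chi_1)*dim(chi_3) = 1*2 = 2 and sum (mult * dim) = 1*2 = 2.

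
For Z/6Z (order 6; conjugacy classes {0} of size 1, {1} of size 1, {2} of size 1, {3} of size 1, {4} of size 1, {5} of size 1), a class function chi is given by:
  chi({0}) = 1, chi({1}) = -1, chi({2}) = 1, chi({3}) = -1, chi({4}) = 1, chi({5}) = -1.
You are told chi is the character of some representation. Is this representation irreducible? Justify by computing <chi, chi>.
Irreducible: <chi, chi> = 1.

Solution. <chi, chi> = (1/|G|) sum_C |C| * |chi(C)|^2 = (1/6)[1*|1|^2 + 1*|-1|^2 + 1*|1|^2 + 1*|-1|^2 + 1*|1|^2 + 1*|-1|^2]
  = (1/6)[(1) + (1) + (1) + (1) + (1) + (1)] = 6/6 = 1.
(Exp terms are combined using exp(i*s)*conj(exp(i*t)) = exp(i*(s-t)), and sums of them are collapsed using the identity that for every m > 1 the m distinct m-th roots of unity sum to 0, e.g. 1 + exp(2*I*pi/3) + exp(-2*I*pi/3) = 0.)
A character is irreducible iff <chi, chi> = 1, so this representation is irreducible.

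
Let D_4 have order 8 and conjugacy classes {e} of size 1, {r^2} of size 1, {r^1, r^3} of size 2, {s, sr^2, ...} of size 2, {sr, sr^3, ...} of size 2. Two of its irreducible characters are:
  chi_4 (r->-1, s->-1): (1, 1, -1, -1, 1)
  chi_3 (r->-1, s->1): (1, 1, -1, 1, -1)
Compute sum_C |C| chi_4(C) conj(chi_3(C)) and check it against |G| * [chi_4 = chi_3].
Sum = 0; so <chi_4, chi_3> = 0 (distinct irreducibles are orthogonal).

Explanation: Compute term by term over conjugacy classes (|C| * chi_4(C) * conj(chi_3(C))):
  1*(1)*conj(1) + 1*(1)*conj(1) + 2*(-1)*conj(-1) + 2*(-1)*conj(1) + 2*(1)*conj(-1)
  = (1) + (1) + (2) + (-2) + (-2)
  = 0.
Dividing by |G| = 8 gives 0/8 = 0, matching the row-orthogonality relation <chi_4, chi_3> = [chi_4 = chi_3].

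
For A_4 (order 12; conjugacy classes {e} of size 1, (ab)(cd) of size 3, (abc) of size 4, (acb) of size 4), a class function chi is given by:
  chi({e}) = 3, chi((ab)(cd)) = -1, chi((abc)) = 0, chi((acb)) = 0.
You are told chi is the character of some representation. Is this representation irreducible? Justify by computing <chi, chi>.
Irreducible: <chi, chi> = 1.

Justification: <chi, chi> = (1/|G|) sum_C |C| * |chi(C)|^2 = (1/12)[1*|3|^2 + 3*|-1|^2 + 4*|0|^2 + 4*|0|^2]
  = (1/12)[(9) + (3) + (0) + (0)] = 12/12 = 1.
(Exp terms are combined using exp(i*s)*conj(exp(i*t)) = exp(i*(s-t)), and sums of them are collapsed using the identity that for every m > 1 the m distinct m-th roots of unity sum to 0, e.g. 1 + exp(2*I*pi/3) + exp(-2*I*pi/3) = 0.)
A character is irreducible iff <chi, chi> = 1, so this representation is irreducible.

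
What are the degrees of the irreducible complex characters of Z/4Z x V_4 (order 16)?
Dimensions: 1, 1, 1, 1, 1, 1, 1, 1, 1, 1, 1, 1, 1, 1, 1, 1

Details: There are 16 irreducibles (= number of conjugacy classes). Their dimensions d_i satisfy sum d_i^2 = |G| = 16: 1 + 1 + 1 + 1 + 1 + 1 + 1 + 1 + 1 + 1 + 1 + 1 + 1 + 1 + 1 + 1 = 16. (For the product with Z/4Z: each of the 4 1-dim characters of Z/4Z tensors with each irrep of V_4, giving 4 copies of each V_4-dimension.)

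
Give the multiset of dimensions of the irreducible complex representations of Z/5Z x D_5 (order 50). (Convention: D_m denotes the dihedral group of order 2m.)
Dimensions: 1, 1, 1, 1, 1, 1, 1, 1, 1, 1, 2, 2, 2, 2, 2, 2, 2, 2, 2, 2

Explanation: There are 20 irreducibles (= number of conjugacy classes). Their dimensions d_i satisfy sum d_i^2 = |G| = 50: 1 + 1 + 1 + 1 + 1 + 1 + 1 + 1 + 1 + 1 + 4 + 4 + 4 + 4 + 4 + 4 + 4 + 4 + 4 + 4 = 50. (For the product with Z/5Z: each of the 5 1-dim characters of Z/5Z tensors with each irrep of D_5, giving 5 copies of each D_5-dimension.)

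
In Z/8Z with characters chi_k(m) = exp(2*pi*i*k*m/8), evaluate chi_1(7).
chi_1(7) = zeta_8^7 = exp(-I*pi/4)

Explanation: chi_1(7) = zeta_8^(1*7) = zeta_8^7. Since zeta_8^8 = 1, this equals zeta_8^7 = exp(2*pi*i*7/8) = exp(-I*pi/4).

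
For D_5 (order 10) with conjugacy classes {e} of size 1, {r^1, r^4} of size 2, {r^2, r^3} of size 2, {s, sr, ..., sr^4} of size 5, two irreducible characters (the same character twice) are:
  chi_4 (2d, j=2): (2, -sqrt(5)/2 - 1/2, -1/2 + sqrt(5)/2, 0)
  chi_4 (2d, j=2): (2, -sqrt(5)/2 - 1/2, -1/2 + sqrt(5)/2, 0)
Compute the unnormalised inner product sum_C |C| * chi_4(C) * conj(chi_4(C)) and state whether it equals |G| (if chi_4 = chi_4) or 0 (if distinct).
Sum = 10 = |G| = 10; so <chi_4, chi_4> = 1 (norm-1 confirms irreducibility).

Explanation: Compute term by term over conjugacy classes (|C| * chi_4(C) * conj(chi_4(C))):
  1*(2)*conj(2) + 2*(-sqrt(5)/2 - 1/2)*conj(-sqrt(5)/2 - 1/2) + 2*(-1/2 + sqrt(5)/2)*conj(-1/2 + sqrt(5)/2) + 5*(0)*conj(0)
  = (4) + (sqrt(5) + 3) + (3 - sqrt(5)) + (0)
  = 10.
Dividing by |G| = 10 gives 10/10 = 1, matching the row-orthogonality relation <chi_4, chi_4> = [chi_4 = chi_4].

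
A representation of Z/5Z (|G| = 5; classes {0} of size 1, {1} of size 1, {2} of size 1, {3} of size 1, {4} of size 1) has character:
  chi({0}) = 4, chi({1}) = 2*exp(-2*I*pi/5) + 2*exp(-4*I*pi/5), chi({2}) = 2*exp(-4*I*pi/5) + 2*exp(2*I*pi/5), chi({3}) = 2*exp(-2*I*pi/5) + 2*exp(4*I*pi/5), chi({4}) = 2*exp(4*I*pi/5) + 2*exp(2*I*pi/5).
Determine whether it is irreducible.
Not irreducible (reducible): <chi, chi> = 8 > 1.

Argument: <chi, chi> = (1/|G|) sum_C |C| * |chi(C)|^2 = (1/5)[1*|4|^2 + 1*|2*exp(-2*I*pi/5) + 2*exp(-4*I*pi/5)|^2 + 1*|2*exp(-4*I*pi/5) + 2*exp(2*I*pi/5)|^2 + 1*|2*exp(-2*I*pi/5) + 2*exp(4*I*pi/5)|^2 + 1*|2*exp(4*I*pi/5) + 2*exp(2*I*pi/5)|^2]
  = (1/5)[(16) + (8 + 4*exp(-2*I*pi/5) + 4*exp(2*I*pi/5)) + (8 + 4*exp(-4*I*pi/5) + 4*exp(4*I*pi/5)) + (8 + 4*exp(-4*I*pi/5) + 4*exp(4*I*pi/5)) + (8 + 4*exp(-2*I*pi/5) + 4*exp(2*I*pi/5))] = 40/5 = 8.
(Exp terms are combined using exp(i*s)*conj(exp(i*t)) = exp(i*(s-t)), and sums of them are collapsed using the identity that for every m > 1 the m distinct m-th roots of unity sum to 0, e.g. 1 + exp(2*I*pi/3) + exp(-2*I*pi/3) = 0.)
A character is irreducible iff <chi, chi> = 1, so this representation is reducible.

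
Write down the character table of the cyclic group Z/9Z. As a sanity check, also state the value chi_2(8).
Character table of Z/9Z (irreps indexed chi_0,...,chi_8 with chi_k(m) = zeta_9^(k*m), zeta_9 = exp(2*pi*i/9)):
  irrep \ class  {0} (size 1)  {1} (size 1)    {2} (size 1)    {3} (size 1)    {4} (size 1)    {5} (size 1)    {6} (size 1)    {7} (size 1)    {8} (size 1)  
  chi_0          1             1               1               1               1               1               1               1               1             
  chi_1          1             exp(2*I*pi/9)   exp(4*I*pi/9)   exp(2*I*pi/3)   exp(8*I*pi/9)   exp(-8*I*pi/9)  exp(-2*I*pi/3)  exp(-4*I*pi/9)  exp(-2*I*pi/9)
  chi_2          1             exp(4*I*pi/9)   exp(8*I*pi/9)   exp(-2*I*pi/3)  exp(-2*I*pi/9)  exp(2*I*pi/9)   exp(2*I*pi/3)   exp(-8*I*pi/9)  exp(-4*I*pi/9)
  chi_3          1             exp(2*I*pi/3)   exp(-2*I*pi/3)  1               exp(2*I*pi/3)   exp(-2*I*pi/3)  1               exp(2*I*pi/3)   exp(-2*I*pi/3)
  chi_4          1             exp(8*I*pi/9)   exp(-2*I*pi/9)  exp(2*I*pi/3)   exp(-4*I*pi/9)  exp(4*I*pi/9)   exp(-2*I*pi/3)  exp(2*I*pi/9)   exp(-8*I*pi/9)
  chi_5          1             exp(-8*I*pi/9)  exp(2*I*pi/9)   exp(-2*I*pi/3)  exp(4*I*pi/9)   exp(-4*I*pi/9)  exp(2*I*pi/3)   exp(-2*I*pi/9)  exp(8*I*pi/9) 
  chi_6          1             exp(-2*I*pi/3)  exp(2*I*pi/3)   1               exp(-2*I*pi/3)  exp(2*I*pi/3)   1               exp(-2*I*pi/3)  exp(2*I*pi/3) 
  chi_7          1             exp(-4*I*pi/9)  exp(-8*I*pi/9)  exp(2*I*pi/3)   exp(2*I*pi/9)   exp(-2*I*pi/9)  exp(-2*I*pi/3)  exp(8*I*pi/9)   exp(4*I*pi/9) 
  chi_8          1             exp(-2*I*pi/9)  exp(-4*I*pi/9)  exp(-2*I*pi/3)  exp(-8*I*pi/9)  exp(8*I*pi/9)   exp(2*I*pi/3)   exp(4*I*pi/9)   exp(2*I*pi/9) 

Spot check: chi_2(8) = zeta_9^(2*8) = zeta_9^16 = exp(-4*I*pi/9).

Derivation: Z/9Z is abelian, so all 9 irreducible complex representations are 1-dimensional. They are given by chi_k(m) = zeta_9^(k*m) for k = 0,...,8. Row orthogonality: sum_m chi_k(m) conj(chi_l(m)) = 9 * [k = l].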